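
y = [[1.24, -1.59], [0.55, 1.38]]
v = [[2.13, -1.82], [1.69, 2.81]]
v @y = [[1.64, -5.90],[3.64, 1.19]]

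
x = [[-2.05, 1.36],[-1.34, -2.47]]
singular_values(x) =[2.84, 2.42]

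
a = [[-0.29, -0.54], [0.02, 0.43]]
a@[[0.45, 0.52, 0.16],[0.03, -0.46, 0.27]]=[[-0.15, 0.1, -0.19], [0.02, -0.19, 0.12]]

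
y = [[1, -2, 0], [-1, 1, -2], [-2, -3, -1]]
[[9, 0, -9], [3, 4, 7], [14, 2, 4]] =y@[[1, 0, -5], [-4, 0, 2], [-4, -2, 0]]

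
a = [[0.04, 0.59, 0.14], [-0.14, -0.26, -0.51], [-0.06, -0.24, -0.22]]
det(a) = -0.00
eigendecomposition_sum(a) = [[(0.21-0j), 0.38+0.00j, (0.79-0j)],[(-0.14+0j), -0.25-0.00j, -0.53+0.00j],[-0.11+0.00j, (-0.19-0j), (-0.39+0j)]] + [[(-0.09-0.01j), (0.11+0.05j), -0.32-0.09j], [-0j, (-0+0j), 0.01-0.01j], [(0.02+0j), (-0.03-0.01j), (0.08+0.03j)]] + [[-0.09+0.01j, (0.11-0.05j), (-0.32+0.09j)], [0j, -0.00-0.00j, (0.01+0.01j)], [(0.02-0j), -0.03+0.01j, (0.08-0.03j)]]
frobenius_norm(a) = 0.91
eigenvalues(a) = [(-0.43+0j), (-0.01+0.02j), (-0.01-0.02j)]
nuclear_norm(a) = 1.19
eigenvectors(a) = [[-0.77+0.00j, (0.97+0j), 0.97-0.00j],[0.52+0.00j, (-0.02+0.04j), -0.02-0.04j],[0.38+0.00j, -0.26-0.02j, (-0.26+0.02j)]]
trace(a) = -0.44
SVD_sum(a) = [[0.09, 0.43, 0.33], [-0.09, -0.42, -0.32], [-0.06, -0.26, -0.20]] + [[-0.05, 0.16, -0.19], [-0.05, 0.16, -0.19], [-0.01, 0.02, -0.02]] + [[0.0,-0.0,-0.00], [-0.0,0.00,0.0], [0.00,-0.0,-0.00]]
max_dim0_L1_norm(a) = 1.09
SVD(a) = [[-0.66, -0.72, 0.23], [0.64, -0.69, -0.33], [0.4, -0.07, 0.92]] @ diag([0.8352690917775416, 0.3585039345219186, 0.0006879341721089943]) @ [[-0.17, -0.78, -0.61], [0.20, -0.63, 0.75], [0.96, -0.00, -0.26]]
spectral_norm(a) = 0.84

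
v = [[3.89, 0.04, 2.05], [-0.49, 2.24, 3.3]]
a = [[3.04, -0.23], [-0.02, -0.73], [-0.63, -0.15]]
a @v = [[11.94, -0.39, 5.47],[0.28, -1.64, -2.45],[-2.38, -0.36, -1.79]]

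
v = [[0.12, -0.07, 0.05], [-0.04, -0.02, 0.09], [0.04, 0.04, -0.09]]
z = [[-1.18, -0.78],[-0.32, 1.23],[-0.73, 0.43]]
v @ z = [[-0.16,  -0.16], [-0.01,  0.05], [0.01,  -0.02]]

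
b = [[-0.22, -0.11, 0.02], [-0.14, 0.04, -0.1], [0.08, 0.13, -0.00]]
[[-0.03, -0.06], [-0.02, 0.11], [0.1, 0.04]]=b @ [[-0.25, 0.03], [0.94, 0.32], [0.94, -1.01]]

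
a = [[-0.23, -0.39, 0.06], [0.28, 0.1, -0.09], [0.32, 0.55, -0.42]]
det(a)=-0.029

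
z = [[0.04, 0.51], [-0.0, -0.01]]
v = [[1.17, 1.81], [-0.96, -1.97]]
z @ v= [[-0.44, -0.93],[0.01, 0.02]]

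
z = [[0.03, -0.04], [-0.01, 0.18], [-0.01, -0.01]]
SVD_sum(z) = [[0.00, -0.04], [-0.02, 0.18], [0.00, -0.01]] + [[0.03, 0.00],[0.01, 0.00],[-0.01, -0.0]]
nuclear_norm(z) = 0.21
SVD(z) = [[0.23,0.91], [-0.97,0.20], [0.05,-0.37]] @ diag([0.18534538082981247, 0.029104807249864757]) @ [[0.09, -1.00], [1.0, 0.09]]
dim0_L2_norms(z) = [0.03, 0.18]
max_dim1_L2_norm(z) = 0.18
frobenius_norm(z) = 0.19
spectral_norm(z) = 0.19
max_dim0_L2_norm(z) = 0.18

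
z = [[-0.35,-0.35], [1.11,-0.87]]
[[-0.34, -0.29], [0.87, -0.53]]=z @ [[0.86,0.10], [0.10,0.74]]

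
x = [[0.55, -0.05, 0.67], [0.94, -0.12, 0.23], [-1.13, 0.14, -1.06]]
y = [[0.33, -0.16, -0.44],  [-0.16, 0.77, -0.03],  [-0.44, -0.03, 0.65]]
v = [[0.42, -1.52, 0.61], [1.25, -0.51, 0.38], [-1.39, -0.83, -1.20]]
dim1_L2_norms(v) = [1.69, 1.4, 2.02]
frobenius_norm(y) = 1.25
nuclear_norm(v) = 4.64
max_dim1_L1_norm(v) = 3.42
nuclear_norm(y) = 1.76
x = y @ v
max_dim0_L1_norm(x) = 2.62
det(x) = 0.01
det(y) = -0.01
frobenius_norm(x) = 2.03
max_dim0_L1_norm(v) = 3.06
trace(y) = 1.75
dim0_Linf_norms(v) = [1.39, 1.52, 1.2]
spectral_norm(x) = 1.98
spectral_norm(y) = 0.98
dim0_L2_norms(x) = [1.57, 0.19, 1.27]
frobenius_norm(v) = 2.98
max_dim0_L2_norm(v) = 1.92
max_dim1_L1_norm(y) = 1.12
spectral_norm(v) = 2.32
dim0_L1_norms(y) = [0.93, 0.96, 1.12]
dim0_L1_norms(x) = [2.62, 0.31, 1.96]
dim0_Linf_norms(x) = [1.13, 0.14, 1.06]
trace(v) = -1.29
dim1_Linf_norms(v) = [1.52, 1.25, 1.39]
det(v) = -2.15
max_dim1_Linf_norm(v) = 1.52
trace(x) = -0.63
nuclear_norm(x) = 2.46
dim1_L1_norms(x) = [1.27, 1.29, 2.33]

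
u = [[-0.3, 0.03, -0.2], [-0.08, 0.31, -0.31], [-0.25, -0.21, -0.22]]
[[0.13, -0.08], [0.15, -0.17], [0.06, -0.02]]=u @[[-0.29, 0.04],[0.24, -0.26],[-0.18, 0.28]]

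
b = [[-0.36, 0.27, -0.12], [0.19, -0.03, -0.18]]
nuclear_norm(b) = 0.71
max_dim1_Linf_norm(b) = 0.36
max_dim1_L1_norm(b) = 0.75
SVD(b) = [[-0.95, 0.31], [0.31, 0.95]] @ diag([0.484861415491229, 0.22629495745120293]) @ [[0.83, -0.55, 0.12], [0.3, 0.25, -0.92]]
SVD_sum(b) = [[-0.38, 0.25, -0.05], [0.13, -0.08, 0.02]] + [[0.02, 0.02, -0.07],[0.06, 0.05, -0.2]]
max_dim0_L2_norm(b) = 0.41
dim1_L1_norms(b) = [0.75, 0.4]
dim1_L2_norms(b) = [0.47, 0.26]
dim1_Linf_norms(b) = [0.36, 0.19]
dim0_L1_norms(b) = [0.55, 0.3, 0.3]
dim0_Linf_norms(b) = [0.36, 0.27, 0.18]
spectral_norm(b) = 0.48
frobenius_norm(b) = 0.54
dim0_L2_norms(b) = [0.41, 0.27, 0.22]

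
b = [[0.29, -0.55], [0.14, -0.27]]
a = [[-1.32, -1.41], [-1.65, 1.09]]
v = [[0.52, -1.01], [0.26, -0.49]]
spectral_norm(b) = 0.69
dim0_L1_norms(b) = [0.43, 0.82]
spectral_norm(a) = 2.11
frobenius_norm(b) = 0.69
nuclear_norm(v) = 1.27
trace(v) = 0.03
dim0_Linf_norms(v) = [0.52, 1.01]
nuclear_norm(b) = 0.69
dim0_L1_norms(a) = [2.97, 2.5]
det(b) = -0.00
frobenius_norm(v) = 1.26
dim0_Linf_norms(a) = [1.65, 1.41]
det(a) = -3.77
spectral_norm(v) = 1.26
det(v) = 0.01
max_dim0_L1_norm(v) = 1.5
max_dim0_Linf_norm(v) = 1.01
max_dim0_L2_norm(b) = 0.61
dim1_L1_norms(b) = [0.84, 0.41]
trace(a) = -0.23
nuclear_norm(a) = 3.90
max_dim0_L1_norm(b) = 0.82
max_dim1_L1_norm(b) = 0.84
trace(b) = 0.02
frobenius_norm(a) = 2.76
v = b @ a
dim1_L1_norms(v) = [1.53, 0.75]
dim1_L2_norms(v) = [1.14, 0.55]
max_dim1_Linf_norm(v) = 1.01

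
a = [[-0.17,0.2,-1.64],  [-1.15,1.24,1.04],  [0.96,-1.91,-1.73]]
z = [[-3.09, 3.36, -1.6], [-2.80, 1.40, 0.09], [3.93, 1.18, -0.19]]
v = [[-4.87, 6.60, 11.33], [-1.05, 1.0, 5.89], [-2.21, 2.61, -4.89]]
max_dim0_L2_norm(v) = 13.67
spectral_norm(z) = 6.16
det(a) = -1.82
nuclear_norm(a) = 5.28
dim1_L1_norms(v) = [22.8, 7.94, 9.71]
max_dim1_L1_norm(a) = 4.6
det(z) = 14.64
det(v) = -27.13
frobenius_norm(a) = 3.78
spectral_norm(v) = 15.29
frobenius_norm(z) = 7.08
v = z @ a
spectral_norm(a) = 3.47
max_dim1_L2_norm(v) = 13.99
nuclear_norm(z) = 10.27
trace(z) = -1.88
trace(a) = -0.66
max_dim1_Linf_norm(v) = 11.33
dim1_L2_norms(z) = [4.84, 3.13, 4.11]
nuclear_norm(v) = 21.44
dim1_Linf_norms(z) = [3.36, 2.8, 3.93]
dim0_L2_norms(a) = [1.51, 2.29, 2.6]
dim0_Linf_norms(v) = [4.87, 6.6, 11.33]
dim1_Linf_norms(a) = [1.64, 1.24, 1.91]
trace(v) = -8.76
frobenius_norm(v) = 16.37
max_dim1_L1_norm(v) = 22.8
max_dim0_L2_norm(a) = 2.6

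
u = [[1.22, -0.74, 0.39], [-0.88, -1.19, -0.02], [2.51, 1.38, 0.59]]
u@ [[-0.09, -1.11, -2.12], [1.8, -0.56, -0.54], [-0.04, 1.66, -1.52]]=[[-1.46, -0.29, -2.78], [-2.06, 1.61, 2.54], [2.23, -2.58, -6.96]]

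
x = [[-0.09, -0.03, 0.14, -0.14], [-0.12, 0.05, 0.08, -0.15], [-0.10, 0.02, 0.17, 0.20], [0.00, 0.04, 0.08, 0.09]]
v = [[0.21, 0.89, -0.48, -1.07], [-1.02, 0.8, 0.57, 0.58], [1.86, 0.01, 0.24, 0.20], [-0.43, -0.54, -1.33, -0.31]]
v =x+[[0.30,0.92,-0.62,-0.93], [-0.9,0.75,0.49,0.73], [1.96,-0.01,0.07,0.0], [-0.43,-0.58,-1.41,-0.40]]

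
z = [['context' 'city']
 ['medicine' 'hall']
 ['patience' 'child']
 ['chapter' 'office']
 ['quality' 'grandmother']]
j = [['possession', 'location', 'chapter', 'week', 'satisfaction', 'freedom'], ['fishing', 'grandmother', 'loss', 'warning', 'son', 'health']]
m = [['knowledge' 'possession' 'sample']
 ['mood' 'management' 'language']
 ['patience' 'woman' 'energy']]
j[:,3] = ['week', 'warning']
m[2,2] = 'energy'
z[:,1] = ['city', 'hall', 'child', 'office', 'grandmother']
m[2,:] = ['patience', 'woman', 'energy']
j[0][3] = 'week'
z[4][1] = 'grandmother'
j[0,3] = 'week'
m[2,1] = 'woman'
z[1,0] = 'medicine'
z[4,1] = 'grandmother'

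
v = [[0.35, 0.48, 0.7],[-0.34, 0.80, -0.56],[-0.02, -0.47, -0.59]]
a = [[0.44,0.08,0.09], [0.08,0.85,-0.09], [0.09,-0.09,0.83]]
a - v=[[0.09, -0.40, -0.61],[0.42, 0.05, 0.47],[0.11, 0.38, 1.42]]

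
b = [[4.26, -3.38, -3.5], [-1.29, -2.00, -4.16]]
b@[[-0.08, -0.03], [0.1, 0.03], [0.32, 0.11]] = [[-1.80, -0.61], [-1.43, -0.48]]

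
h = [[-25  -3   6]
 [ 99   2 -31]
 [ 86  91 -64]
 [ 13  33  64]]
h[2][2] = -64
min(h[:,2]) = -64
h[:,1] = [-3, 2, 91, 33]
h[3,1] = 33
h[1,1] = 2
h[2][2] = -64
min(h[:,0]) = -25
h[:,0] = [-25, 99, 86, 13]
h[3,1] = 33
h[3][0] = 13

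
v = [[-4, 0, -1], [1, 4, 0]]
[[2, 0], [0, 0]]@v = [[-8, 0, -2], [0, 0, 0]]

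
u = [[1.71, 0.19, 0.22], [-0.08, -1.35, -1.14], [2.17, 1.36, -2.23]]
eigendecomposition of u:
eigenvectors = [[(0.89+0j), (0.05+0.05j), 0.05-0.05j], [(-0.18+0j), -0.29-0.64j, -0.29+0.64j], [0.42+0.00j, -0.71+0.00j, (-0.71-0j)]]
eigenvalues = [(1.78+0j), (-1.82+1.06j), (-1.82-1.06j)]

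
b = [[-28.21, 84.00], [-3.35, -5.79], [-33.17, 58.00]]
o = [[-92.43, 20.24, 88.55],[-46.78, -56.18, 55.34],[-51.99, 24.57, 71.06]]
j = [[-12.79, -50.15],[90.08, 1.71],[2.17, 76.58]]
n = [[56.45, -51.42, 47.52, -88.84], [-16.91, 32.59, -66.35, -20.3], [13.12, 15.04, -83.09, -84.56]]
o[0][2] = 88.55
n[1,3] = -20.3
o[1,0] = -46.78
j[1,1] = 1.71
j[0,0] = -12.79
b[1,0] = -3.35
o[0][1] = 20.24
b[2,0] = -33.17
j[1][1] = 1.71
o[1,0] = -46.78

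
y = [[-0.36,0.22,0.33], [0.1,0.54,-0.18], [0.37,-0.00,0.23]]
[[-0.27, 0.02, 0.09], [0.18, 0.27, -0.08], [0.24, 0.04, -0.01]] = y @ [[0.72, 0.16, -0.13], [0.16, 0.45, -0.07], [-0.13, -0.07, 0.17]]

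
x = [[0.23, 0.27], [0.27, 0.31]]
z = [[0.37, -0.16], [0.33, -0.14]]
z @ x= [[0.04, 0.05], [0.04, 0.05]]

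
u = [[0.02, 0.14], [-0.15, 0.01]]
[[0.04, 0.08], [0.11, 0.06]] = u @ [[-0.69, -0.36], [0.36, 0.63]]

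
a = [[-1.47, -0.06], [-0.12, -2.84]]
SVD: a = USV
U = [[0.06, 1.00], [1.00, -0.06]]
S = [2.85, 1.46]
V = [[-0.07, -1.00], [-1.00, 0.07]]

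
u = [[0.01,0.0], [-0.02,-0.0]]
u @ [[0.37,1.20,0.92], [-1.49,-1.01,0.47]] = [[0.00, 0.01, 0.01],[-0.01, -0.02, -0.02]]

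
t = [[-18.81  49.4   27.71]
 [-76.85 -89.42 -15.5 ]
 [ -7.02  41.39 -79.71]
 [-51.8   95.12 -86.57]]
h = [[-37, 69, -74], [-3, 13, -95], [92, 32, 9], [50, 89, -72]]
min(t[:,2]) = -86.57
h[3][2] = -72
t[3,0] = -51.8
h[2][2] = 9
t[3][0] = -51.8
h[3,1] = 89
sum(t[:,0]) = -154.48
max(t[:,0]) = -7.02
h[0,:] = [-37, 69, -74]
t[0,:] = [-18.81, 49.4, 27.71]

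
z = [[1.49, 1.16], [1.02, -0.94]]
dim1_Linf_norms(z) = [1.49, 1.02]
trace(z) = 0.55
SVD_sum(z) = [[1.64, 0.88], [0.40, 0.22]] + [[-0.15,0.28],[0.62,-1.16]]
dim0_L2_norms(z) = [1.81, 1.49]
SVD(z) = [[-0.97, -0.24], [-0.24, 0.97]] @ diag([1.9160452907985863, 1.3485067458520779]) @ [[-0.88, -0.47],[0.47, -0.88]]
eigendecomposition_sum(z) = [[1.66, 0.68], [0.60, 0.24]] + [[-0.17, 0.48], [0.42, -1.18]]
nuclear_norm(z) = 3.26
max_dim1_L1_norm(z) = 2.65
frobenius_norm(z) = 2.34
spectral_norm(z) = 1.92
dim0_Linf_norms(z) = [1.49, 1.16]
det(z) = -2.58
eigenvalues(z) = [1.91, -1.36]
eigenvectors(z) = [[0.94, -0.38], [0.34, 0.93]]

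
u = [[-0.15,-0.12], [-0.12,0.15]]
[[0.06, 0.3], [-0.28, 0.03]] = u @[[0.65, -1.32], [-1.34, -0.84]]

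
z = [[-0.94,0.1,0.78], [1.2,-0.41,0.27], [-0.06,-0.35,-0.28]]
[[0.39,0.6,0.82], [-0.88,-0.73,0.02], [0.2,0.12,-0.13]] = z@[[-0.72, -0.68, -0.24], [-0.18, -0.22, -0.22], [-0.34, -0.02, 0.79]]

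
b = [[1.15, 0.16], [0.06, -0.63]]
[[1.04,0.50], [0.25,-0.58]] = b @ [[0.95,0.30], [-0.30,0.95]]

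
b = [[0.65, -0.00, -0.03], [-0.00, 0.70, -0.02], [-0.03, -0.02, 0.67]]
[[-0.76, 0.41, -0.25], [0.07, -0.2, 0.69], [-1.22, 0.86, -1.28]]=b @ [[-1.26, 0.69, -0.48], [0.05, -0.25, 0.93], [-1.87, 1.31, -1.91]]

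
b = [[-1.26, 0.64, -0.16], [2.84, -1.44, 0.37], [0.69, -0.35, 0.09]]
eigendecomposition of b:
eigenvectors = [[-0.40, 0.43, -0.46],[0.89, 0.89, -0.87],[0.22, 0.16, 0.16]]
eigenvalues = [-2.61, 0.0, 0.0]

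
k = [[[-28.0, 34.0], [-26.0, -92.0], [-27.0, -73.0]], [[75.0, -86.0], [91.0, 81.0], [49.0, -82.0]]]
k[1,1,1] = 81.0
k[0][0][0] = -28.0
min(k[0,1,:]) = -92.0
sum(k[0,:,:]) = -212.0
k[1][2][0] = 49.0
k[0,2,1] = -73.0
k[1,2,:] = [49.0, -82.0]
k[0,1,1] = -92.0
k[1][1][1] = 81.0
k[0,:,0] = [-28.0, -26.0, -27.0]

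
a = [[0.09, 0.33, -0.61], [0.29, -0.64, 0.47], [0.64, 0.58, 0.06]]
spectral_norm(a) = 1.11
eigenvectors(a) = [[(-0.14+0.59j), (-0.14-0.59j), (0.43+0j)], [(0.34-0.01j), (0.34+0.01j), (-0.87+0j)], [(0.72+0j), (0.72-0j), 0.24+0.00j]]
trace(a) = -0.49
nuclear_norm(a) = 2.22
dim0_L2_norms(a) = [0.71, 0.92, 0.77]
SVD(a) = [[-0.57,-0.20,0.80], [0.67,0.45,0.59], [-0.48,0.87,-0.12]] @ diag([1.1068399357410772, 0.7872607385686914, 0.32928086211768653]) @ [[-0.15, -0.81, 0.57], [0.85, 0.19, 0.49], [0.51, -0.56, -0.66]]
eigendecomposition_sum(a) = [[(0.04+0.29j), (-0.04+0.15j), (-0.21+0.02j)], [(0.15-0.06j), (0.09-0j), (0.04+0.11j)], [0.32-0.13j, (0.18+0j), (0.08+0.23j)]] + [[(0.04-0.29j),-0.04-0.15j,-0.21-0.02j], [(0.15+0.06j),(0.09+0j),(0.04-0.11j)], [(0.32+0.13j),0.18-0.00j,(0.08-0.23j)]] + [[0.01+0.00j, 0.40+0.00j, (-0.19-0j)], [-0.01-0.00j, -0.81-0.00j, (0.39+0j)], [0.00+0.00j, 0.22+0.00j, (-0.1-0j)]]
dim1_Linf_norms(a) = [0.61, 0.64, 0.64]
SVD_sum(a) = [[0.09, 0.51, -0.36], [-0.11, -0.60, 0.43], [0.08, 0.43, -0.30]] + [[-0.13, -0.03, -0.08], [0.3, 0.07, 0.17], [0.58, 0.13, 0.34]] + [[0.13,  -0.15,  -0.17],[0.1,  -0.11,  -0.13],[-0.02,  0.02,  0.03]]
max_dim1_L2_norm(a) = 0.87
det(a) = -0.29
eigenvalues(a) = [(0.21+0.52j), (0.21-0.52j), (-0.91+0j)]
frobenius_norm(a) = 1.40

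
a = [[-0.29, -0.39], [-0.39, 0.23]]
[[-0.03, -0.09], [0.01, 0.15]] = a@[[0.01,-0.18], [0.07,0.36]]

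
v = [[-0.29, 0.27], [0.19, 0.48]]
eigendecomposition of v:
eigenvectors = [[-0.97, -0.31], [0.22, -0.95]]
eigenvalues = [-0.35, 0.54]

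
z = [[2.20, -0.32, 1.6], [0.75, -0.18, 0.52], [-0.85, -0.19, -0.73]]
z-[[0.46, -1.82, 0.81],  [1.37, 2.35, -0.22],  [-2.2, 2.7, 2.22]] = [[1.74,  1.50,  0.79], [-0.62,  -2.53,  0.74], [1.35,  -2.89,  -2.95]]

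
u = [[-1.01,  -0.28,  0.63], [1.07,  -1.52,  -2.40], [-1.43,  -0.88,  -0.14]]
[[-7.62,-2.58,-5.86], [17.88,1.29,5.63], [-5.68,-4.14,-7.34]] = u @ [[5.15, 2.5, 3.99], [-1.22, 0.61, 2.17], [-4.38, 0.19, -1.94]]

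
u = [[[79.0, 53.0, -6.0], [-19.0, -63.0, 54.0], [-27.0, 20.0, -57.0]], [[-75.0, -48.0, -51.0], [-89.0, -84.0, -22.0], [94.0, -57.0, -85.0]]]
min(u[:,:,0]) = -89.0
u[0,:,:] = [[79.0, 53.0, -6.0], [-19.0, -63.0, 54.0], [-27.0, 20.0, -57.0]]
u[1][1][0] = -89.0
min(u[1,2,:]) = -85.0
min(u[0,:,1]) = -63.0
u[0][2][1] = 20.0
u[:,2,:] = [[-27.0, 20.0, -57.0], [94.0, -57.0, -85.0]]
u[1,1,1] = -84.0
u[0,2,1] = 20.0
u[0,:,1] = [53.0, -63.0, 20.0]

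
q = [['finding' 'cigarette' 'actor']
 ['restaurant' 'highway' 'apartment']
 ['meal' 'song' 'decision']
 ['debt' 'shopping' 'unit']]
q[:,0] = ['finding', 'restaurant', 'meal', 'debt']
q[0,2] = 'actor'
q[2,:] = ['meal', 'song', 'decision']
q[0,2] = 'actor'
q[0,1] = 'cigarette'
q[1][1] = 'highway'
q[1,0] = 'restaurant'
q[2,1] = 'song'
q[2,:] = ['meal', 'song', 'decision']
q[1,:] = ['restaurant', 'highway', 'apartment']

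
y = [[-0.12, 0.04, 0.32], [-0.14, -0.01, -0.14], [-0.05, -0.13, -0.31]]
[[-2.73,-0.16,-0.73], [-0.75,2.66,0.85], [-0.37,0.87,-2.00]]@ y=[[0.39, -0.01, -0.62],[-0.32, -0.17, -0.88],[0.02, 0.24, 0.38]]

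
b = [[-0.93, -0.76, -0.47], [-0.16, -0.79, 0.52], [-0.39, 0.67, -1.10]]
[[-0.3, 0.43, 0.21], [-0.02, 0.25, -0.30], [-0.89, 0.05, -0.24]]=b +[[0.63, 1.19, 0.68],[0.14, 1.04, -0.82],[-0.5, -0.62, 0.86]]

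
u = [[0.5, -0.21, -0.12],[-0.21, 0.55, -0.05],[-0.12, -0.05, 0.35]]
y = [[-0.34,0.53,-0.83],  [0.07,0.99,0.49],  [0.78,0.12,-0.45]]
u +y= [[0.16, 0.32, -0.95], [-0.14, 1.54, 0.44], [0.66, 0.07, -0.10]]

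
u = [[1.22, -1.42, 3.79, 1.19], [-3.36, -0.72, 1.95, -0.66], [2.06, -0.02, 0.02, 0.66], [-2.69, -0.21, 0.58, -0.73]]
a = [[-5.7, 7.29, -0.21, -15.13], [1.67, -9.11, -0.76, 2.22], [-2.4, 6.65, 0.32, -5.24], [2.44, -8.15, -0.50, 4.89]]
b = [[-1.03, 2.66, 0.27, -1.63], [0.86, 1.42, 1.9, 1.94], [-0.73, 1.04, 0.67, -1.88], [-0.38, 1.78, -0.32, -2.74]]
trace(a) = -9.60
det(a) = -0.00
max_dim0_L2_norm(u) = 4.93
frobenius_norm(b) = 6.13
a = u @ b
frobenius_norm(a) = 24.08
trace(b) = -1.68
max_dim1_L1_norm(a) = 28.33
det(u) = 0.00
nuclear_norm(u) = 9.80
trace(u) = -0.21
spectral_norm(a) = 22.76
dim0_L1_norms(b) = [3.0, 6.9, 3.16, 8.19]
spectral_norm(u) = 5.25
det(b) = 10.22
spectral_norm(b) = 5.08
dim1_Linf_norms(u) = [3.79, 3.36, 2.06, 2.69]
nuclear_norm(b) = 9.90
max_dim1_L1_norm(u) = 7.62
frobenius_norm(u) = 6.94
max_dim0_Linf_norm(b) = 2.74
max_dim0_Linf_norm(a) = 15.13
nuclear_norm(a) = 30.64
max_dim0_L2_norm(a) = 16.89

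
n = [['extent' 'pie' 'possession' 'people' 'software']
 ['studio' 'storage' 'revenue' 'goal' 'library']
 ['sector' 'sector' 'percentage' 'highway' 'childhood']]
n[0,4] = 'software'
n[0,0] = 'extent'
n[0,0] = 'extent'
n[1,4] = 'library'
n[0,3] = 'people'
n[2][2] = 'percentage'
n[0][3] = 'people'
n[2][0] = 'sector'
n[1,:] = ['studio', 'storage', 'revenue', 'goal', 'library']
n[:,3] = ['people', 'goal', 'highway']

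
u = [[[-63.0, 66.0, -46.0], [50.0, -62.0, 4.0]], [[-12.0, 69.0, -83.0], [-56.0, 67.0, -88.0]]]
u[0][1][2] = 4.0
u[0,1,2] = 4.0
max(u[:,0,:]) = 69.0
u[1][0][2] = -83.0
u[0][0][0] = -63.0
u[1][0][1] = 69.0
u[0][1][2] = 4.0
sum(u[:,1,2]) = -84.0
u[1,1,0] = -56.0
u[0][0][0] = -63.0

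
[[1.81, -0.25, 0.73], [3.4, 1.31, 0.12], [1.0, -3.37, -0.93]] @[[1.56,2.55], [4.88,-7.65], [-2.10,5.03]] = [[0.07, 10.2], [11.44, -0.75], [-12.93, 23.65]]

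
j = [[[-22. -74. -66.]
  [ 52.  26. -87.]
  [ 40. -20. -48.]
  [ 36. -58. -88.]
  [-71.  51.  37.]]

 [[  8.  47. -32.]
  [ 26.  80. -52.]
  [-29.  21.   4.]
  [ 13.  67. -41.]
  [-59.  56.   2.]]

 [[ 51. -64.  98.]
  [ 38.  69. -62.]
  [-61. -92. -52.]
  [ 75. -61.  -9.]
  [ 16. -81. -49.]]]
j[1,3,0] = 13.0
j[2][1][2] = -62.0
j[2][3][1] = -61.0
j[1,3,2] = -41.0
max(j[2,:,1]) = 69.0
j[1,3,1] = 67.0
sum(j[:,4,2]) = -10.0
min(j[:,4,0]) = -71.0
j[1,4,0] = -59.0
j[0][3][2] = -88.0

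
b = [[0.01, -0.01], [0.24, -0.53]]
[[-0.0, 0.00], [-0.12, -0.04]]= b @[[0.05, 0.25], [0.24, 0.18]]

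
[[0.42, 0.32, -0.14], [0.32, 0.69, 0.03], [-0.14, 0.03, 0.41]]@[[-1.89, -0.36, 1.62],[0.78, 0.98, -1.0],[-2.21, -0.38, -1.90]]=[[-0.23, 0.22, 0.63], [-0.13, 0.55, -0.23], [-0.62, -0.08, -1.04]]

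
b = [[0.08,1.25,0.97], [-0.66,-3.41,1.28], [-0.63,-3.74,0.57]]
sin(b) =[[-0.54, -1.67, 2.53],  [-0.37, -2.47, -0.00],  [-0.02, -1.22, -1.47]]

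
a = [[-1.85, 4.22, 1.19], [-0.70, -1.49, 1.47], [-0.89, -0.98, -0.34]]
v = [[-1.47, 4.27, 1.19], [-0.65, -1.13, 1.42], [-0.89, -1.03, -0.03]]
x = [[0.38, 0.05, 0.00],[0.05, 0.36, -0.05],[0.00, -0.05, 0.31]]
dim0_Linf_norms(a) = [1.85, 4.22, 1.47]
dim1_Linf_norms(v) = [4.27, 1.42, 1.03]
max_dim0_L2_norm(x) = 0.38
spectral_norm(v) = 4.75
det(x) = 0.04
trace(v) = -2.63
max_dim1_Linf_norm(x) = 0.38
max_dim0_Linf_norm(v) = 4.27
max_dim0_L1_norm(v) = 6.43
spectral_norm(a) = 4.87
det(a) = -10.89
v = x + a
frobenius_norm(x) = 0.62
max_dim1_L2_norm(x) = 0.38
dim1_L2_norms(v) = [4.67, 1.93, 1.36]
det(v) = -8.08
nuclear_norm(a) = 8.06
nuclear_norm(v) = 7.61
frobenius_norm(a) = 5.42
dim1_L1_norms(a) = [7.26, 3.66, 2.21]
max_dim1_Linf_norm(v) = 4.27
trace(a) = -3.68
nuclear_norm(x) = 1.05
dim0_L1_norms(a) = [3.44, 6.69, 3.0]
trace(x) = 1.05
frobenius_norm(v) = 5.23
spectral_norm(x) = 0.43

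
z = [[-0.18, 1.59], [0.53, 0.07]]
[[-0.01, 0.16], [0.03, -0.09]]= z @ [[0.06, -0.18], [-0.00, 0.08]]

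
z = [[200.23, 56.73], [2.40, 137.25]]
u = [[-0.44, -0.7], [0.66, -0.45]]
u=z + [[-200.67,-57.43],[-1.74,-137.7]]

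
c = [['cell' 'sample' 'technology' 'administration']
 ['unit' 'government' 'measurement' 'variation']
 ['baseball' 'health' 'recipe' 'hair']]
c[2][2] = 'recipe'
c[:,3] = ['administration', 'variation', 'hair']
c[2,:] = ['baseball', 'health', 'recipe', 'hair']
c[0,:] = ['cell', 'sample', 'technology', 'administration']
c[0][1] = 'sample'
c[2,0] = 'baseball'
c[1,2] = 'measurement'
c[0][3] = 'administration'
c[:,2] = ['technology', 'measurement', 'recipe']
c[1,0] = 'unit'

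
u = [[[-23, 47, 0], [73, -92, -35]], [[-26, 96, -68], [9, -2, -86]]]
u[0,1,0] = 73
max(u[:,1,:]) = 73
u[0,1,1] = -92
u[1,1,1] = -2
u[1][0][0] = -26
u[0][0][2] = 0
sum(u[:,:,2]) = -189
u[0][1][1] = -92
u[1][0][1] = 96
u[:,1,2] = [-35, -86]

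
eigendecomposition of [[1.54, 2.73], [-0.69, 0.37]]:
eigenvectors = [[(0.89+0j),(0.89-0j)], [(-0.19+0.41j),-0.19-0.41j]]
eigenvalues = [(0.96+1.24j), (0.96-1.24j)]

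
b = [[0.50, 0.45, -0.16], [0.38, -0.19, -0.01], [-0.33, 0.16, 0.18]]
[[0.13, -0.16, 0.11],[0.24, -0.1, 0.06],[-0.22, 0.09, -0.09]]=b @[[0.49, -0.29, 0.16], [-0.29, -0.03, 0.0], [-0.09, 0.02, -0.19]]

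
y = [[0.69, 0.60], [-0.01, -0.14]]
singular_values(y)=[0.92, 0.1]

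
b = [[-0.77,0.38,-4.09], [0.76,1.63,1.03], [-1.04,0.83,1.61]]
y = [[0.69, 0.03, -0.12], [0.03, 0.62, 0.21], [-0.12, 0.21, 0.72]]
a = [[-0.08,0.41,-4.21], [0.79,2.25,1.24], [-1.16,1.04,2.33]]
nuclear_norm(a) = 8.78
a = y + b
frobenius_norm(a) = 5.74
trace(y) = 2.03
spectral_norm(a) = 5.04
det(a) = -16.11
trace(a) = 4.50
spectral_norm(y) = 0.91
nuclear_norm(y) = 2.03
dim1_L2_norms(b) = [4.18, 2.07, 2.09]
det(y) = 0.27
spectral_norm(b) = 4.56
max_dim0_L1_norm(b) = 6.73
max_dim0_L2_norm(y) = 0.76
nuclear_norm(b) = 7.80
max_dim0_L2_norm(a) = 4.97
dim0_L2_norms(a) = [1.41, 2.51, 4.97]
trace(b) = 2.47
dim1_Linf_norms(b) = [4.09, 1.63, 1.61]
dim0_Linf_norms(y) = [0.69, 0.62, 0.72]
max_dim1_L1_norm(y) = 1.05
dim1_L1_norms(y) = [0.84, 0.86, 1.05]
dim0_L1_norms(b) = [2.57, 2.84, 6.73]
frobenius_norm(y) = 1.22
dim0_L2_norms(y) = [0.7, 0.66, 0.76]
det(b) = -11.75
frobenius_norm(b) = 5.11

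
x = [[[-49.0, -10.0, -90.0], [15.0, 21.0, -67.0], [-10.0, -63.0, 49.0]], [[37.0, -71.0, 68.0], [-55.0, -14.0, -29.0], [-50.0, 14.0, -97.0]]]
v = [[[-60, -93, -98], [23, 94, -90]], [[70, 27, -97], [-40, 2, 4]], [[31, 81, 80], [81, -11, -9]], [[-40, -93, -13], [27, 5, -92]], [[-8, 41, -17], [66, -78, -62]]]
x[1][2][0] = -50.0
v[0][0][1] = -93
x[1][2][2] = -97.0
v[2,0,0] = 31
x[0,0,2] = -90.0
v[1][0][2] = -97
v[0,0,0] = -60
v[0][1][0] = 23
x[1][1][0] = -55.0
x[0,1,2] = -67.0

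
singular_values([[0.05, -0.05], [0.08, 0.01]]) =[0.1, 0.05]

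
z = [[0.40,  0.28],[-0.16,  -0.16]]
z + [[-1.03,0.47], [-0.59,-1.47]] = [[-0.63, 0.75], [-0.75, -1.63]]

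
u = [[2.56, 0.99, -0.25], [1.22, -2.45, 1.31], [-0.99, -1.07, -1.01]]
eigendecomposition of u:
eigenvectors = [[(0.95+0j), 0.14-0.00j, (0.14+0j)], [(0.15+0j), (-0.76+0j), -0.76-0.00j], [-0.29+0.00j, -0.49-0.40j, -0.49+0.40j]]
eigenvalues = [(2.79+0j), (-1.85+0.68j), (-1.85-0.68j)]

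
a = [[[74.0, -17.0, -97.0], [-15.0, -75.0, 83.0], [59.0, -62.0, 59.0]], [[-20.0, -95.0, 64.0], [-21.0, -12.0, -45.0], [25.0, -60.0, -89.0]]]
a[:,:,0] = [[74.0, -15.0, 59.0], [-20.0, -21.0, 25.0]]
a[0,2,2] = 59.0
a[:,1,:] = [[-15.0, -75.0, 83.0], [-21.0, -12.0, -45.0]]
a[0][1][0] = -15.0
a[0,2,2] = 59.0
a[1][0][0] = -20.0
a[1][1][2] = -45.0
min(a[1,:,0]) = -21.0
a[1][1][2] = -45.0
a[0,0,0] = 74.0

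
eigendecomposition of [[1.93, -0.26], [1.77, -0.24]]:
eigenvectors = [[0.74,0.13], [0.68,0.99]]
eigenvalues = [1.69, -0.0]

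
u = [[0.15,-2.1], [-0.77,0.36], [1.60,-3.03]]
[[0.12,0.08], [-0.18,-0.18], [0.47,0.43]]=u @ [[0.22,0.23], [-0.04,-0.02]]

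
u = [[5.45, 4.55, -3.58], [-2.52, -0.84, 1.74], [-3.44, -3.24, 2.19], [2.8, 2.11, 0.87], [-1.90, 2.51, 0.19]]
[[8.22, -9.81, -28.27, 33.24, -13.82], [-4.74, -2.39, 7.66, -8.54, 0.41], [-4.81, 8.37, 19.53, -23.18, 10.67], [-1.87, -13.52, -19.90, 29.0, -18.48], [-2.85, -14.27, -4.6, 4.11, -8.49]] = u@[[0.49, 0.23, -3.27, 5.03, -1.84], [-0.59, -5.24, -4.13, 5.08, -4.43], [-2.3, -3.57, -2.33, 4.83, -4.57]]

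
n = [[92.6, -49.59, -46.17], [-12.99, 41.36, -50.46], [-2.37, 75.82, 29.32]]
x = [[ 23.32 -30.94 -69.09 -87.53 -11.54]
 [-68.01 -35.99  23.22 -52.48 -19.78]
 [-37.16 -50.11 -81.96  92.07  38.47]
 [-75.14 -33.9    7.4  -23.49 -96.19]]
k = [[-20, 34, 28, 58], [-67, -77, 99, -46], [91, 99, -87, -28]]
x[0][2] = -69.09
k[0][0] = -20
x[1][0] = -68.01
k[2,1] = 99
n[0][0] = 92.6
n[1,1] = 41.36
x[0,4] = -11.54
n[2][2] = 29.32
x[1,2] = 23.22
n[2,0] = -2.37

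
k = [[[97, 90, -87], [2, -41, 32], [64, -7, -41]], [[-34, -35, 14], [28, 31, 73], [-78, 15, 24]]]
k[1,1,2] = 73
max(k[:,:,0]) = 97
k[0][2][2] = -41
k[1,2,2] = 24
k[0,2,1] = -7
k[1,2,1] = 15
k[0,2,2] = -41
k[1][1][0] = 28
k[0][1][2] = 32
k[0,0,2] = -87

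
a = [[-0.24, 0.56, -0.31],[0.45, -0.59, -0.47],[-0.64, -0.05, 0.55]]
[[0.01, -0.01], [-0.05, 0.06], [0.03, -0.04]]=a@[[-0.02,0.02], [0.03,-0.04], [0.04,-0.05]]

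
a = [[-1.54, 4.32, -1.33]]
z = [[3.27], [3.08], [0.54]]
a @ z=[[7.55]]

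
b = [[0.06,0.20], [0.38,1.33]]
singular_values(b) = [1.4, 0.0]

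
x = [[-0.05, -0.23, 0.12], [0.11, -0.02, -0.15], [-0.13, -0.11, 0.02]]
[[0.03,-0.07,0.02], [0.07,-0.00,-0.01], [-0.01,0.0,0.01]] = x@[[0.3, -0.24, -0.03], [-0.32, 0.24, -0.03], [-0.21, -0.2, 0.07]]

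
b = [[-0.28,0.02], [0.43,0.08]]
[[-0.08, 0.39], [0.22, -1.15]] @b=[[0.19, 0.03], [-0.56, -0.09]]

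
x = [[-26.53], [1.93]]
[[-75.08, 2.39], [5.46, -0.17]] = x @[[2.83, -0.09]]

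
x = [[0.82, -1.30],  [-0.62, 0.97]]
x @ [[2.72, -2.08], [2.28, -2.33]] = [[-0.73, 1.32], [0.53, -0.97]]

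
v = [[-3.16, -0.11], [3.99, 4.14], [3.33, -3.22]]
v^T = [[-3.16, 3.99, 3.33], [-0.11, 4.14, -3.22]]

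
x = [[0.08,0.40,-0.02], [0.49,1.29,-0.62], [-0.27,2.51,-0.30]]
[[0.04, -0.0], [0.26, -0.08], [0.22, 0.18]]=x @[[0.10, -0.25], [0.08, 0.05], [-0.17, 0.04]]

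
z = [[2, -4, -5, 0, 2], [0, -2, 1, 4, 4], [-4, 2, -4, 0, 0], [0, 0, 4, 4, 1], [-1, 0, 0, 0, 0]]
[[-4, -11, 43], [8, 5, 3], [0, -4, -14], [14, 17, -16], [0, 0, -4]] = z@ [[0, 0, 4], [0, 0, -5], [0, 1, -3], [4, 4, -1], [-2, -3, 0]]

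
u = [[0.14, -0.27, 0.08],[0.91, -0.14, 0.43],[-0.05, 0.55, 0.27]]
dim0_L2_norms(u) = [0.92, 0.63, 0.51]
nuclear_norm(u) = 1.80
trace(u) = 0.27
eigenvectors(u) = [[(-0.44-0.19j), (-0.44+0.19j), (-0.11+0j)], [-0.50+0.37j, -0.50-0.37j, (0.43+0j)], [0.62+0.00j, (0.62-0j), 0.90+0.00j]]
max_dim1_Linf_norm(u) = 0.91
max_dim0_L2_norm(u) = 0.92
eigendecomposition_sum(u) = [[(0.1+0.26j), (-0.12-0.04j), 0.07+0.05j], [0.35+0.06j, -0.12+0.11j, 0.10-0.05j], [(-0.25-0.26j), 0.17-0.02j, -0.11-0.02j]] + [[0.10-0.26j, -0.12+0.04j, (0.07-0.05j)], [(0.35-0.06j), (-0.12-0.11j), 0.10+0.05j], [(-0.25+0.26j), 0.17+0.02j, -0.11+0.02j]] + [[(-0.05+0j),(-0.03+0j),-0.06+0.00j], [(0.21-0j),(0.1-0j),(0.23-0j)], [(0.44-0j),(0.22-0j),(0.49-0j)]]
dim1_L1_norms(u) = [0.49, 1.48, 0.87]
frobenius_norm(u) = 1.23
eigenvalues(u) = [(-0.13+0.34j), (-0.13-0.34j), (0.54+0j)]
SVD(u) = [[-0.21,0.32,0.93],  [-0.98,-0.11,-0.18],  [0.05,-0.94,0.34]] @ diag([1.0368667135252914, 0.650003105245416, 0.10864336866361549]) @ [[-0.89, 0.21, -0.41],  [-0.02, -0.90, -0.43],  [-0.46, -0.37, 0.81]]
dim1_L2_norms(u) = [0.31, 1.02, 0.61]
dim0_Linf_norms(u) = [0.91, 0.55, 0.43]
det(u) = 0.07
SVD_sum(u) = [[0.19,  -0.05,  0.09], [0.9,  -0.21,  0.41], [-0.04,  0.01,  -0.02]] + [[-0.00, -0.19, -0.09],  [0.0, 0.07, 0.03],  [0.01, 0.55, 0.26]] + [[-0.05, -0.04, 0.08], [0.01, 0.01, -0.02], [-0.02, -0.01, 0.03]]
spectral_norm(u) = 1.04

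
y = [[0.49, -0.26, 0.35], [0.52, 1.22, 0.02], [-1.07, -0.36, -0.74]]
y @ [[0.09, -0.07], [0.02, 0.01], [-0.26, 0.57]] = [[-0.05, 0.16], [0.07, -0.01], [0.09, -0.35]]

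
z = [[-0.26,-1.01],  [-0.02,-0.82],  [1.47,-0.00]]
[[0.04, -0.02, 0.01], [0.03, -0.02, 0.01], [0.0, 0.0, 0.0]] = z@[[-0.00, 0.0, -0.0], [-0.04, 0.02, -0.01]]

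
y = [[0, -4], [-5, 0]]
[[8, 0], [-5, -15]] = y@[[1, 3], [-2, 0]]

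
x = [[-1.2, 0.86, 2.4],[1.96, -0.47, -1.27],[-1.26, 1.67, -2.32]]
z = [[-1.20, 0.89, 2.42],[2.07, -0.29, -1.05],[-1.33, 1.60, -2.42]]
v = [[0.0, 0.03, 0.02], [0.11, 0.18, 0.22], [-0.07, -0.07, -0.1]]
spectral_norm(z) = 3.66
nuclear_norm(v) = 0.37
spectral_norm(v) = 0.34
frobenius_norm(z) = 4.87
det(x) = 7.87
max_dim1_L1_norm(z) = 5.35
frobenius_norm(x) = 4.83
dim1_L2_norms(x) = [2.82, 2.38, 3.12]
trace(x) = -3.99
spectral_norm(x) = 3.69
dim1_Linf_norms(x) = [2.4, 1.96, 2.32]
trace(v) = 0.08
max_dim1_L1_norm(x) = 5.25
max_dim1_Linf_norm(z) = 2.42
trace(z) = -3.91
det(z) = 9.92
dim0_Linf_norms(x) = [1.96, 1.67, 2.4]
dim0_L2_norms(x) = [2.62, 1.94, 3.57]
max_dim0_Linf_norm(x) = 2.4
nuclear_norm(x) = 7.43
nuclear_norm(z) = 7.63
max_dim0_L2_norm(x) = 3.57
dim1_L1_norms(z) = [4.51, 3.41, 5.35]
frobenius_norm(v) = 0.34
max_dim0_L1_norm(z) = 5.89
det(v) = -0.00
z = x + v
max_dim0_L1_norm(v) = 0.34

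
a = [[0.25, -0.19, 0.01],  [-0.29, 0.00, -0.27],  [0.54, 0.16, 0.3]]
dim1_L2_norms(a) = [0.31, 0.4, 0.64]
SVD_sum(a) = [[0.17, 0.02, 0.10], [-0.33, -0.04, -0.19], [0.54, 0.07, 0.32]] + [[0.07, -0.22, -0.08],[-0.00, 0.00, 0.00],[-0.02, 0.07, 0.02]] + [[0.01, 0.01, -0.01],  [0.04, 0.04, -0.08],  [0.02, 0.02, -0.04]]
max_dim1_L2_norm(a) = 0.64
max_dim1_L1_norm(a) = 1.0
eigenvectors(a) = [[-0.45+0.00j, (-0.33+0.13j), -0.33-0.13j],[(0.6+0j), -0.23+0.51j, -0.23-0.51j],[(-0.67+0j), 0.75+0.00j, (0.75-0j)]]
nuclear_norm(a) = 1.13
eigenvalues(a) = [(0.52+0j), (0.02+0.2j), (0.02-0.2j)]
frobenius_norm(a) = 0.81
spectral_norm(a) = 0.77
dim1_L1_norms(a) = [0.45, 0.56, 1.0]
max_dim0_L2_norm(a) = 0.66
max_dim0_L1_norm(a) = 1.08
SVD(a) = [[-0.26, -0.95, 0.16], [0.50, 0.01, 0.86], [-0.82, 0.3, 0.48]] @ diag([0.7654070742866887, 0.2547194585547768, 0.11031775951972932]) @ [[-0.86,-0.11,-0.5], [-0.30,0.9,0.31], [0.42,0.42,-0.80]]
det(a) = 0.02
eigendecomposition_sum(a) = [[0.28-0.00j,-0.07+0.00j,0.10-0.00j], [-0.37+0.00j,(0.09+0j),-0.13+0.00j], [0.41-0.00j,(-0.11+0j),0.15-0.00j]] + [[-0.01+0.05j, (-0.06+0.02j), (-0.04-0.02j)], [(0.04+0.07j), (-0.05+0.09j), (-0.07+0.03j)], [(0.06-0.09j), (0.13+0.01j), (0.08+0.07j)]] + [[-0.01-0.05j, -0.06-0.02j, (-0.04+0.02j)],[(0.04-0.07j), -0.05-0.09j, (-0.07-0.03j)],[(0.06+0.09j), (0.13-0.01j), (0.08-0.07j)]]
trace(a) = 0.55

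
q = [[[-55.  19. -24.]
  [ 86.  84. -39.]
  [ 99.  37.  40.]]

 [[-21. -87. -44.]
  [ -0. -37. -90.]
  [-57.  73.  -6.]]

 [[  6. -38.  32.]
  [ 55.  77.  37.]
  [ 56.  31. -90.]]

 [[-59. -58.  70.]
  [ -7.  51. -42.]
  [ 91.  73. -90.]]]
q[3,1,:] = [-7.0, 51.0, -42.0]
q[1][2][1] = 73.0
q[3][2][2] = -90.0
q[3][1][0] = -7.0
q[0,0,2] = -24.0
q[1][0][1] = -87.0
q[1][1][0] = -0.0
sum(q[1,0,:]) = -152.0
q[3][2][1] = 73.0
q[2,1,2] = 37.0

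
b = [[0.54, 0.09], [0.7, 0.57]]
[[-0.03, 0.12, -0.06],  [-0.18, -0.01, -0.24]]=b@[[-0.01, 0.28, -0.04], [-0.31, -0.37, -0.38]]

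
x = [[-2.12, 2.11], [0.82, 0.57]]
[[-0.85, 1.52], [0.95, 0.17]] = x@[[0.85, -0.17],[0.45, 0.55]]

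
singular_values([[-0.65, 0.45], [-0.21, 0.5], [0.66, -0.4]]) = [1.2, 0.28]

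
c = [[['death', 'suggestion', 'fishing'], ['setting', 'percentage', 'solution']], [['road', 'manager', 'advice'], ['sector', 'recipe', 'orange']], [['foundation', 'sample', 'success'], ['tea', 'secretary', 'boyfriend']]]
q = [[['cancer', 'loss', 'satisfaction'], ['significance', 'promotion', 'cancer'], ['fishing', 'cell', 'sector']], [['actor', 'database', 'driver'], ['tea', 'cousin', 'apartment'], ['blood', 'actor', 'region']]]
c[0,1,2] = 'solution'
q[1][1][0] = 'tea'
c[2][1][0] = 'tea'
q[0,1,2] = 'cancer'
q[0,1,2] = 'cancer'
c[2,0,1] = 'sample'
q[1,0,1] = 'database'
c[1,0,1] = 'manager'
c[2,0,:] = ['foundation', 'sample', 'success']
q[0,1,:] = ['significance', 'promotion', 'cancer']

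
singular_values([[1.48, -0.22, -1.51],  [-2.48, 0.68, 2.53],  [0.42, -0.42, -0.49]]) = [4.24, 0.34, 0.02]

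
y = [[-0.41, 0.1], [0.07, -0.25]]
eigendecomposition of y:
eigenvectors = [[-0.94, -0.45],  [0.34, -0.89]]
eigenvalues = [-0.45, -0.21]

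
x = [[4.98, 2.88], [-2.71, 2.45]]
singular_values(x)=[5.92, 3.38]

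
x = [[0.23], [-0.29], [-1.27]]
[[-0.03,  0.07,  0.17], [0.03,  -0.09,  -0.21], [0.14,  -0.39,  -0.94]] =x@ [[-0.11, 0.31, 0.74]]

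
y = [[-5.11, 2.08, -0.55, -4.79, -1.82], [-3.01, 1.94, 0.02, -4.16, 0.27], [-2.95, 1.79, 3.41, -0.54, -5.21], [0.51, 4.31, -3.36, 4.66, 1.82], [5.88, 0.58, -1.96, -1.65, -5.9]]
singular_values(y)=[10.77, 9.11, 6.39, 5.32, 1.21]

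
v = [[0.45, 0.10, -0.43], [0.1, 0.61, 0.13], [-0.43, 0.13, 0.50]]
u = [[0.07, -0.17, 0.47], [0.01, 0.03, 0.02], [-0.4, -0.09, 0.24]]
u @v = [[-0.19, -0.04, 0.18], [-0.0, 0.02, 0.01], [-0.29, -0.06, 0.28]]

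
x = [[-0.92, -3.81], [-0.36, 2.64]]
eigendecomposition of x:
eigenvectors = [[-1.00, 0.70], [-0.09, -0.72]]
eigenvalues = [-1.27, 2.99]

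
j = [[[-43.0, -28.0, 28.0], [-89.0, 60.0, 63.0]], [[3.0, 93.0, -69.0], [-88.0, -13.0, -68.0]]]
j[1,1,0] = -88.0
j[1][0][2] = -69.0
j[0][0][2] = 28.0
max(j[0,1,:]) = 63.0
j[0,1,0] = -89.0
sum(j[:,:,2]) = -46.0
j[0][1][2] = 63.0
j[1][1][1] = -13.0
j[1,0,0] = 3.0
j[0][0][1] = -28.0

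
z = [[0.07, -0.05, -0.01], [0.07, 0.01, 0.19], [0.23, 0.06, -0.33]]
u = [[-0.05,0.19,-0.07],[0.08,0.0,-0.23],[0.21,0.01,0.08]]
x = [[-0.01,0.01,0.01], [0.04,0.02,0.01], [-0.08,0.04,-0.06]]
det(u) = -0.01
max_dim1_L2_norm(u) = 0.24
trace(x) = -0.05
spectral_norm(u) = 0.26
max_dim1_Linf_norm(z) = 0.33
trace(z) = -0.25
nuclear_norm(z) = 0.66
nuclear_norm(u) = 0.67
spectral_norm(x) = 0.11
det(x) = 0.00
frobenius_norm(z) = 0.46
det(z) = -0.00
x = z @ u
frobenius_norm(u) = 0.39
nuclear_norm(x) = 0.16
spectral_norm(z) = 0.43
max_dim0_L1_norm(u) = 0.38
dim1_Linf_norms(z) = [0.07, 0.19, 0.33]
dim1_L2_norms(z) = [0.09, 0.2, 0.41]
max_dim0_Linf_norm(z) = 0.33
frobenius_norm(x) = 0.12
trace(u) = 0.03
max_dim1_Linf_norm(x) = 0.08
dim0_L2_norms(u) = [0.23, 0.19, 0.25]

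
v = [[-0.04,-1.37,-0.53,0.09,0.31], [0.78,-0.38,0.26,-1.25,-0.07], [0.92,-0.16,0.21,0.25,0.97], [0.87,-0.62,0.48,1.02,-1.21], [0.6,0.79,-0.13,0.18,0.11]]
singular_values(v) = [1.99, 1.73, 1.59, 1.35, 0.46]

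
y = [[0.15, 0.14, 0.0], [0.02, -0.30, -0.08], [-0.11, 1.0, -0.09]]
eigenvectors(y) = [[(0.99+0j), 0.07-0.04j, (0.07+0.04j)], [(0.07+0j), (-0.1+0.25j), -0.10-0.25j], [-0.15+0.00j, (0.96+0j), 0.96-0.00j]]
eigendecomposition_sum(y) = [[(0.16+0j), (0.03+0j), -0.01+0.00j], [0.01+0.00j, 0.00+0.00j, (-0+0j)], [-0.02-0.00j, -0.00+0.00j, 0.00-0.00j]] + [[(-0+0j), (0.06+0.01j), 0.02j], [-0.01j, -0.15+0.09j, -0.04-0.03j], [-0.04-0.00j, 0.50+0.39j, -0.05+0.17j]] + [[(-0-0j), (0.06-0.01j), 0.00-0.02j], [0.01j, -0.15-0.09j, -0.04+0.03j], [(-0.04+0j), 0.50-0.39j, (-0.05-0.17j)]]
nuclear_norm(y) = 1.32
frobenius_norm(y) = 1.08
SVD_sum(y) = [[-0.01, 0.13, -0.01], [0.03, -0.29, 0.02], [-0.09, 1.0, -0.06]] + [[0.16, 0.02, 0.02], [-0.02, -0.0, -0.0], [-0.03, -0.00, -0.0]] + [[0.00, -0.0, -0.02], [0.01, -0.0, -0.09], [0.00, -0.00, -0.03]]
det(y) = 0.02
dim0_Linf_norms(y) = [0.15, 1.0, 0.09]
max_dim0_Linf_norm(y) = 1.0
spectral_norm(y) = 1.06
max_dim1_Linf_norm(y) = 1.0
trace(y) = -0.24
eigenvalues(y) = [(0.16+0j), (-0.2+0.26j), (-0.2-0.26j)]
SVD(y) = [[0.12, 0.98, 0.17],[-0.28, -0.13, 0.95],[0.95, -0.16, 0.26]] @ diag([1.0592090810301216, 0.16444750949935283, 0.1006634952839739]) @ [[-0.09, 0.99, -0.06],[0.98, 0.1, 0.15],[0.15, -0.05, -0.99]]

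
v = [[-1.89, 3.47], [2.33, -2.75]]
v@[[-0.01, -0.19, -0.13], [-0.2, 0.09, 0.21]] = [[-0.68,0.67,0.97], [0.53,-0.69,-0.88]]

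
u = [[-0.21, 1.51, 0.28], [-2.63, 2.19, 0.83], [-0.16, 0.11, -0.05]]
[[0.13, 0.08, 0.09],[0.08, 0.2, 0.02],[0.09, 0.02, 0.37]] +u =[[-0.08, 1.59, 0.37], [-2.55, 2.39, 0.85], [-0.07, 0.13, 0.32]]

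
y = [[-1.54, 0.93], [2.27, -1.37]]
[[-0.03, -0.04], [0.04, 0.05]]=y @ [[0.09, 0.12], [0.12, 0.16]]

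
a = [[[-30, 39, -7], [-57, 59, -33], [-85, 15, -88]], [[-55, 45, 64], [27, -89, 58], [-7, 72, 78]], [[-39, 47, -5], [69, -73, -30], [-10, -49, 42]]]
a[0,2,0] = -85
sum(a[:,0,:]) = 59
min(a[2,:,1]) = -73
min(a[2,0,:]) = -39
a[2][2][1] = -49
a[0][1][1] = 59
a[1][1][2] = 58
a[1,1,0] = 27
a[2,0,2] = -5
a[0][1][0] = -57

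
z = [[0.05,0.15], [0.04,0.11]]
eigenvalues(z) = [-0.0, 0.16]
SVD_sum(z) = [[0.05, 0.15],[0.04, 0.11]] + [[-0.00,0.00],[0.00,-0.00]]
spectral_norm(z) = 0.20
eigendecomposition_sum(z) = [[-0.0, 0.0], [0.00, -0.00]] + [[0.05, 0.15], [0.04, 0.11]]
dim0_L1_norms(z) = [0.09, 0.26]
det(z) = -0.00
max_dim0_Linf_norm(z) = 0.15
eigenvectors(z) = [[-0.94, -0.80], [0.33, -0.60]]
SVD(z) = [[-0.80, -0.59], [-0.59, 0.80]] @ diag([0.19670673342059436, 0.0025418550311183713]) @ [[-0.33, -0.95], [0.95, -0.33]]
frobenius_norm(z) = 0.20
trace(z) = 0.16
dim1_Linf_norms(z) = [0.15, 0.11]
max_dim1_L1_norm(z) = 0.2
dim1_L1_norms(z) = [0.2, 0.15]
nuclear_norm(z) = 0.20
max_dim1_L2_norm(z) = 0.16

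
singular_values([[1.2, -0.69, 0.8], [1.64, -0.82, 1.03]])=[2.64, 0.07]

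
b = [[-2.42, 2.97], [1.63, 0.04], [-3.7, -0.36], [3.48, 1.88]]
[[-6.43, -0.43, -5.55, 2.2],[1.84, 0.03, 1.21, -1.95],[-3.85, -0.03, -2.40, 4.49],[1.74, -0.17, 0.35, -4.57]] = b @ [[1.16, 0.02, 0.77, -1.19], [-1.22, -0.13, -1.24, -0.23]]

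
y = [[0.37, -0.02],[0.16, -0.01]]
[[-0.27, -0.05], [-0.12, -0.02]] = y @ [[-0.75, -0.15], [-0.43, -0.08]]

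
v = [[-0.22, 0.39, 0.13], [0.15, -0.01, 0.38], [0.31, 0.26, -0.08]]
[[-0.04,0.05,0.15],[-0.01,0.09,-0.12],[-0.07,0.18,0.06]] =v @ [[-0.08, 0.36, -0.17],[-0.16, 0.29, 0.36],[0.01, 0.09, -0.23]]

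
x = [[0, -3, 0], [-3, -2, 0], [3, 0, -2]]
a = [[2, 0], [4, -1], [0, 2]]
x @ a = [[-12, 3], [-14, 2], [6, -4]]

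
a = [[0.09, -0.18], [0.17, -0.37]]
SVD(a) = [[-0.44, -0.9], [-0.9, 0.44]] @ diag([0.45416368971669646, 0.005944993096397066]) @ [[-0.42,0.91], [-0.91,-0.42]]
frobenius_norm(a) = 0.45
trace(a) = -0.28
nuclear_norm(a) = 0.46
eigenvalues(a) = [0.01, -0.29]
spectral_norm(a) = 0.45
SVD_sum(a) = [[0.09, -0.18], [0.17, -0.37]] + [[0.00,0.00], [-0.0,-0.0]]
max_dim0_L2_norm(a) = 0.41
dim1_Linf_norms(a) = [0.18, 0.37]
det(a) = -0.00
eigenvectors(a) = [[0.91, 0.43], [0.41, 0.90]]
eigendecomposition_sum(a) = [[0.01, -0.01], [0.01, -0.0]] + [[0.08, -0.17], [0.16, -0.37]]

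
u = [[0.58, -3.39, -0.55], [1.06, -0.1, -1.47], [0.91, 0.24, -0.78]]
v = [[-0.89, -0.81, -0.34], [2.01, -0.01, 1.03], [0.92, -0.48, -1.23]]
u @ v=[[-7.84, -0.17, -3.01], [-2.5, -0.15, 1.34], [-1.05, -0.37, 0.90]]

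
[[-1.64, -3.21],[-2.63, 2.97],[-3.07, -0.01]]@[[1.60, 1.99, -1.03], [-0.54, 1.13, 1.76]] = [[-0.89, -6.89, -3.96], [-5.81, -1.88, 7.94], [-4.91, -6.12, 3.14]]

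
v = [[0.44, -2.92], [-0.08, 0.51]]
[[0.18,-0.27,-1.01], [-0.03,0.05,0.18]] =v@[[0.34, -0.55, -2.03], [-0.01, 0.01, 0.04]]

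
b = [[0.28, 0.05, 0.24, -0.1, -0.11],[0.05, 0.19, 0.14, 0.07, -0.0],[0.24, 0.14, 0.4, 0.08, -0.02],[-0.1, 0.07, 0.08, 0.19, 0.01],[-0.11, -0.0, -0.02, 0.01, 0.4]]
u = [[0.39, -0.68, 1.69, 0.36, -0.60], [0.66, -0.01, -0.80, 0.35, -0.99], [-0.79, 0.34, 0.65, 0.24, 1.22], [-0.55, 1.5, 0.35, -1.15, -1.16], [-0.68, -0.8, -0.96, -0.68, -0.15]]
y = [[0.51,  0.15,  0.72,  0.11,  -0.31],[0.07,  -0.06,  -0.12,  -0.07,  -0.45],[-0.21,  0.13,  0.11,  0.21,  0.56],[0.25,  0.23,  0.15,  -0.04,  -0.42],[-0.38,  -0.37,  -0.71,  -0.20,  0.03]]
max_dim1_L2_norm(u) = 2.31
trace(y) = 0.55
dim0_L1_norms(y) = [1.42, 0.94, 1.81, 0.63, 1.77]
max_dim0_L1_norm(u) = 4.45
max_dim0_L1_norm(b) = 0.88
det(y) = 0.00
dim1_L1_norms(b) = [0.78, 0.45, 0.88, 0.45, 0.54]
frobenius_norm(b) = 0.84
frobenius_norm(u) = 4.09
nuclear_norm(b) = 1.47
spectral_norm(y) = 1.36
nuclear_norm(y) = 2.58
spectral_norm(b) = 0.66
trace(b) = 1.46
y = u @ b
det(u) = 4.37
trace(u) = -0.27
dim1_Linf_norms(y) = [0.72, 0.45, 0.56, 0.42, 0.71]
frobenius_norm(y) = 1.65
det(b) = -0.00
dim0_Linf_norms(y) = [0.51, 0.37, 0.72, 0.21, 0.56]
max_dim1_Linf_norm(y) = 0.72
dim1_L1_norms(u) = [3.72, 2.81, 3.24, 4.71, 3.27]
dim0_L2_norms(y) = [0.72, 0.48, 1.04, 0.32, 0.89]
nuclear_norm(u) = 8.27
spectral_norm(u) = 2.40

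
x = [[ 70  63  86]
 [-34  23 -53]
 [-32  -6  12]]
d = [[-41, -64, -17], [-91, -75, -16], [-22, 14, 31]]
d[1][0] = -91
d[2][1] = 14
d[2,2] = 31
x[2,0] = -32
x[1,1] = 23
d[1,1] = -75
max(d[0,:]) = -17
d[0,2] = -17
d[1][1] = -75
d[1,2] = -16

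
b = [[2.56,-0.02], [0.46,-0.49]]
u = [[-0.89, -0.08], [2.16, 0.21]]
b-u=[[3.45, 0.06], [-1.7, -0.70]]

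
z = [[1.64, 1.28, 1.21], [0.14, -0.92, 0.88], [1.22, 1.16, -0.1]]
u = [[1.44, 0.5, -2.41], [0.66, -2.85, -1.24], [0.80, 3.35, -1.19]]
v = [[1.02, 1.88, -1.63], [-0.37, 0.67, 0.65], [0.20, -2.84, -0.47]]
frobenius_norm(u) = 5.61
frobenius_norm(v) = 4.07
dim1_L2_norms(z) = [2.41, 1.28, 1.69]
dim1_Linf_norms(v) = [1.88, 0.67, 2.84]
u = z @ v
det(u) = -0.06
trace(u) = -2.60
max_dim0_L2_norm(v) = 3.47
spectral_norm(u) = 4.49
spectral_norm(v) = 3.52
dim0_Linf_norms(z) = [1.64, 1.28, 1.21]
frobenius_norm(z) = 3.21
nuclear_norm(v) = 5.56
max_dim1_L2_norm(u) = 3.64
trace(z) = 0.62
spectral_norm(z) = 2.83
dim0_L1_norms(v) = [1.59, 5.39, 2.75]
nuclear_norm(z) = 4.64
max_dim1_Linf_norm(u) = 3.35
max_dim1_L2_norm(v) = 2.89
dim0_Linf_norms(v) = [1.02, 2.84, 1.63]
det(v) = -0.02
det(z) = 1.42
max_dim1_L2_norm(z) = 2.41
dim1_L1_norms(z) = [4.13, 1.94, 2.48]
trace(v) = 1.22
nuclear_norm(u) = 7.86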